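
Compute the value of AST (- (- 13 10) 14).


Evaluate inner: (- 13 10) = 3
Evaluate root: (- 3 14) = -11
Result: -11


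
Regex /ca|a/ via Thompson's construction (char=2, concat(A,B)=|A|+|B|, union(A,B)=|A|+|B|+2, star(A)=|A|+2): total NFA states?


Syntax tree has 3 char leaf(s), 1 union(s), 0 star(s)
chars contribute 3×2 = 6; each union adds +2; each star adds +2
Total: 6 + 2 + 0 = 8 states


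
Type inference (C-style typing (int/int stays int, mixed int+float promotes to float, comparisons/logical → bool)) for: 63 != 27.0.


Operand types: int != float
Rule: comparison yields bool
Result type: bool


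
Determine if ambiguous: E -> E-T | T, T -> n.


precedence layered via separate nonterminal T: deterministic
Unambiguous


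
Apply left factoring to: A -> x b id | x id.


Common prefix: 'x'
Factored: A -> x A', A' -> b id | id


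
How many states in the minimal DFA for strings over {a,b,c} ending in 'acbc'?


Track the longest suffix of input matching a prefix of 'acbc': 5 classes (prefixes of length 0..4)
Minimal DFA: 5 states


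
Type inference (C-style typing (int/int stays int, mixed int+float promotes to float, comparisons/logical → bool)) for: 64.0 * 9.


Operand types: float * int
Rule: mixed int/float promotes to float; int/int stays int
Result type: float


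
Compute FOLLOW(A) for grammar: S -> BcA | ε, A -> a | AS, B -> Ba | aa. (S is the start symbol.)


$ ∈ FOLLOW(S). For each A -> αBβ: add FIRST(β)\{ε} to FOLLOW(B); if β nullable, add FOLLOW(A).
FOLLOW(A) = {$, a}


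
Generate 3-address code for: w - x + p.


Break into single-operator statements:
t1 = w - x
t2 = t1 + p


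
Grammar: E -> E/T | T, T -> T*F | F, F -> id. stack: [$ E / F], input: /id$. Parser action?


'F' (not preceded by T*) is the handle for T -> F
Action: reduce (T -> F)


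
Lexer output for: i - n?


Scan left to right, longest-match per lexeme
Tokens: ID(i), OP(-), ID(n)


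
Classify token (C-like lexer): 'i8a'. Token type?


Pattern: letter/underscore followed by alphanumerics, not a keyword
Type: IDENTIFIER


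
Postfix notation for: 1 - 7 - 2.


Left to right (same or higher precedence on left)
Postfix: 1 7 - 2 -


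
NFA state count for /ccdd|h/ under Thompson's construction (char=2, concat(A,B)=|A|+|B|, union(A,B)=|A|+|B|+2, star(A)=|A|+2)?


Syntax tree has 5 char leaf(s), 1 union(s), 0 star(s)
chars contribute 5×2 = 10; each union adds +2; each star adds +2
Total: 10 + 2 + 0 = 12 states


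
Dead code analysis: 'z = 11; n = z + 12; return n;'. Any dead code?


z is read by n's definition; n is returned
No dead code


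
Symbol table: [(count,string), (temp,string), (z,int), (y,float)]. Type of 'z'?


Lookup 'z' → type int


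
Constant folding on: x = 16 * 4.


16 * 4 = 64 at compile time
Optimized: x = 64


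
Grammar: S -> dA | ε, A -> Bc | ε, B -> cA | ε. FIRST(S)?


Per alternative of S: FIRST(dA) = {d}; FIRST(ε) = {ε}
FIRST(S) = {d, ε}


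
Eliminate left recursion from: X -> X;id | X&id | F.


Left-recursive alternatives: X;id, X&id; non-recursive: F
Introduce X': X -> FX', X' -> ;idX' | &idX' | ε


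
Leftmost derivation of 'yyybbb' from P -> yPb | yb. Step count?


Derivation: P => yPb => yyPbb => yyybbb
Steps: 3


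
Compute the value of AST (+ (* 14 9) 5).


Evaluate inner: (* 14 9) = 126
Evaluate root: (+ 126 5) = 131
Result: 131


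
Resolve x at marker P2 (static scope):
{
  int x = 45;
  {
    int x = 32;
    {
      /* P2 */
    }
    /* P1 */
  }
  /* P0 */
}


P2's block does not declare x; resolves to the enclosing declaration at depth 1
x = 32


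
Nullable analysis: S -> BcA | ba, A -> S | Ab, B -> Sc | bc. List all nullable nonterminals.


A nonterminal is nullable iff some alternative derives ε (directly, or every symbol in it is nullable)
Nullable: {}


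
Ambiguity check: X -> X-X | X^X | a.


'a-a^a' has two parse trees (no precedence encoded between - and ^)
Ambiguous


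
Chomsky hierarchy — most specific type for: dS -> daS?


LHS has context (more than one symbol) and |LHS| ≤ |RHS|
Classification: Type 1 (Context-Sensitive)


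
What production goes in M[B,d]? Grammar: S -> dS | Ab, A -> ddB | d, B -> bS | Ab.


For [B, d]: 'd' ∈ FIRST(Ab)
Entry: B -> Ab


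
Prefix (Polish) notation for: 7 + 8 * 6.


'*' binds tighter: tree is (+ 7 (* 8 6))
Prefix: + 7 * 8 6


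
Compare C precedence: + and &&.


'+' is additive (level 9); '&&' is logical AND (level 2)
Higher level binds tighter
'+' has higher precedence than '&&'


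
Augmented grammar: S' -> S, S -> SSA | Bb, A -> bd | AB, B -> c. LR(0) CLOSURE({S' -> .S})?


Start: S' -> .S
For each item with dot before a nonterminal B, add B -> .γ for every B-production
Closure: [S' -> .S, S -> .SSA, S -> .Bb, B -> .c]


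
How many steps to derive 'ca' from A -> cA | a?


Derivation: A => cA => ca
Steps: 2


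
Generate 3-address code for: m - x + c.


Break into single-operator statements:
t1 = m - x
t2 = t1 + c


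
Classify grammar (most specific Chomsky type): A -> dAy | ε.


Single nonterminal LHS, but d^n y^n is not regular
Classification: Type 2 (Context-Free)


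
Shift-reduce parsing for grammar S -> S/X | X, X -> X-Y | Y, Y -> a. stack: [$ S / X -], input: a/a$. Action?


no handle; shift 'a'
Action: shift


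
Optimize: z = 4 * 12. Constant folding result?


4 * 12 = 48 at compile time
Optimized: z = 48


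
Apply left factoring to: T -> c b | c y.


Common prefix: 'c'
Factored: T -> c T', T' -> b | y


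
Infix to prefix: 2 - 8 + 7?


left-to-right (same/higher precedence on left): tree is (+ (- 2 8) 7)
Prefix: + - 2 8 7


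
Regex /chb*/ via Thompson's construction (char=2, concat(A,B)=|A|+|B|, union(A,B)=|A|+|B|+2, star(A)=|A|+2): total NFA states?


Syntax tree has 3 char leaf(s), 0 union(s), 1 star(s)
chars contribute 3×2 = 6; each union adds +2; each star adds +2
Total: 6 + 0 + 2 = 8 states


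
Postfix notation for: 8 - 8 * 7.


* has higher precedence, evaluate 8*7 first
Postfix: 8 8 7 * -


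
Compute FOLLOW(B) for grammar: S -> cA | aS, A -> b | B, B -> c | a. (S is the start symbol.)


$ ∈ FOLLOW(S). For each A -> αBβ: add FIRST(β)\{ε} to FOLLOW(B); if β nullable, add FOLLOW(A).
FOLLOW(B) = {$}


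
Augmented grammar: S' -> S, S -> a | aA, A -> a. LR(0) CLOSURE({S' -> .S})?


Start: S' -> .S
For each item with dot before a nonterminal B, add B -> .γ for every B-production
Closure: [S' -> .S, S -> .a, S -> .aA]


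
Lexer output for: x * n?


Scan left to right, longest-match per lexeme
Tokens: ID(x), OP(*), ID(n)


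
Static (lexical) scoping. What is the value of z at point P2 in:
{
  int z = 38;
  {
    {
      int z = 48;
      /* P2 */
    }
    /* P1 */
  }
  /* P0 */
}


z declared in the same block as P2
z = 48


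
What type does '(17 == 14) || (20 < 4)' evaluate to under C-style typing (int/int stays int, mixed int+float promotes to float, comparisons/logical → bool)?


Operand types: bool || bool
Rule: logical operators take bool operands and yield bool
Result type: bool


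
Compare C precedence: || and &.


'&' is bitwise AND (level 5); '||' is logical OR (level 1)
Higher level binds tighter
'&' has higher precedence than '||'


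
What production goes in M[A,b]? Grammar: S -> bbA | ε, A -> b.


For [A, b]: 'b' ∈ FIRST(b)
Entry: A -> b


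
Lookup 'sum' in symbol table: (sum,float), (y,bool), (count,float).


Lookup 'sum' → type float


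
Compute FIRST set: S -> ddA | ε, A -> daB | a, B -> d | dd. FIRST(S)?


Per alternative of S: FIRST(ddA) = {d}; FIRST(ε) = {ε}
FIRST(S) = {d, ε}


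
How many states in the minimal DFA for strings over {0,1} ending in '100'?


Track the longest suffix of input matching a prefix of '100': 4 classes (prefixes of length 0..3)
Minimal DFA: 4 states


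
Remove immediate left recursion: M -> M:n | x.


Left-recursive alternatives: M:n; non-recursive: x
Introduce M': M -> xM', M' -> :nM' | ε


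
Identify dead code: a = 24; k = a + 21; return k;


a is read by k's definition; k is returned
No dead code


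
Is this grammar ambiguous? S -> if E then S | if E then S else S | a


dangling else: 'if E then if E then a else a' parses two ways
Ambiguous


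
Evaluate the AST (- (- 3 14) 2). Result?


Evaluate inner: (- 3 14) = -11
Evaluate root: (- -11 2) = -13
Result: -13


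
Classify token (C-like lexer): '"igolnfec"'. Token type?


Pattern: double-quoted sequence
Type: STRING_LITERAL


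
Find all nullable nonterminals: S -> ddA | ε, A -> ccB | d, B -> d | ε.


A nonterminal is nullable iff some alternative derives ε (directly, or every symbol in it is nullable)
Nullable: {B, S}


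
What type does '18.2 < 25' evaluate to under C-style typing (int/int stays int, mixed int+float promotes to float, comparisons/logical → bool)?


Operand types: float < int
Rule: comparison yields bool
Result type: bool


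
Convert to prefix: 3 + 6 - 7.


left-to-right (same/higher precedence on left): tree is (- (+ 3 6) 7)
Prefix: - + 3 6 7


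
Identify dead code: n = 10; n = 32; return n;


first assignment to n is overwritten before any read
Dead: 'n = 10'


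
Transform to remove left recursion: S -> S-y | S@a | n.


Left-recursive alternatives: S-y, S@a; non-recursive: n
Introduce S': S -> nS', S' -> -yS' | @aS' | ε


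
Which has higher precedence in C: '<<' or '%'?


'%' is multiplicative (level 10); '<<' is shift (level 8)
Higher level binds tighter
'%' has higher precedence than '<<'


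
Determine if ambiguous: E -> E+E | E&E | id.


'id+id&id' has two parse trees (no precedence encoded between + and &)
Ambiguous


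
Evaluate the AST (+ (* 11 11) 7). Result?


Evaluate inner: (* 11 11) = 121
Evaluate root: (+ 121 7) = 128
Result: 128


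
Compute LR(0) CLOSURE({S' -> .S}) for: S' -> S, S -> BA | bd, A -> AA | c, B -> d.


Start: S' -> .S
For each item with dot before a nonterminal B, add B -> .γ for every B-production
Closure: [S' -> .S, S -> .BA, S -> .bd, B -> .d]


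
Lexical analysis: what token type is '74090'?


Pattern: digits only
Type: INTEGER_LITERAL


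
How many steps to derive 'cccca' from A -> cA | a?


Derivation: A => cA => ccA => cccA => ccccA => cccca
Steps: 5


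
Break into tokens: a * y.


Scan left to right, longest-match per lexeme
Tokens: ID(a), OP(*), ID(y)


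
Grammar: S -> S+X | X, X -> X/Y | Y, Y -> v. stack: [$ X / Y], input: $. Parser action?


handle 'X/Y' on top
Action: reduce (X -> X/Y)


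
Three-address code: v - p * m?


Break into single-operator statements:
t1 = p * m
t2 = v - t1


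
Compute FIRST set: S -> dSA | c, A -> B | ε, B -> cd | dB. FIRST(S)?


Per alternative of S: FIRST(dSA) = {d}; FIRST(c) = {c}
FIRST(S) = {c, d}


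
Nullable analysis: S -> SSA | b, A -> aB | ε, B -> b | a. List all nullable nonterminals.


A nonterminal is nullable iff some alternative derives ε (directly, or every symbol in it is nullable)
Nullable: {A}


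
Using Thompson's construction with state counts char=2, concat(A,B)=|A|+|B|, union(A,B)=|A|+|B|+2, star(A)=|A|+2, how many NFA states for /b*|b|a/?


Syntax tree has 3 char leaf(s), 2 union(s), 1 star(s)
chars contribute 3×2 = 6; each union adds +2; each star adds +2
Total: 6 + 4 + 2 = 12 states


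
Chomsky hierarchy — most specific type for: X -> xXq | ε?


Single nonterminal LHS, but x^n q^n is not regular
Classification: Type 2 (Context-Free)


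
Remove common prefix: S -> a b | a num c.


Common prefix: 'a'
Factored: S -> a S', S' -> b | num c


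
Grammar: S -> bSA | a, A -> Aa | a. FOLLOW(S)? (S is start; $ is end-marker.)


$ ∈ FOLLOW(S). For each A -> αBβ: add FIRST(β)\{ε} to FOLLOW(B); if β nullable, add FOLLOW(A).
FOLLOW(S) = {$, a}


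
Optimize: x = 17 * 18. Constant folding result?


17 * 18 = 306 at compile time
Optimized: x = 306


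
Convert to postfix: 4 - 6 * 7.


* has higher precedence, evaluate 6*7 first
Postfix: 4 6 7 * -


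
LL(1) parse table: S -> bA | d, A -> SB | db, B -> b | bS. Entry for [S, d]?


For [S, d]: 'd' ∈ FIRST(d)
Entry: S -> d


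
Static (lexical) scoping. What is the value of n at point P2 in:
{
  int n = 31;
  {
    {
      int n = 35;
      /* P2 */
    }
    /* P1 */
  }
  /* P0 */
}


n declared in the same block as P2
n = 35


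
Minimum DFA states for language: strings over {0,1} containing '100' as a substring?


KMP-style automaton: 3 progress states + 1 absorbing accept = 4
Minimal DFA: 4 states


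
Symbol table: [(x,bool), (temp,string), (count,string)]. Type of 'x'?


Lookup 'x' → type bool


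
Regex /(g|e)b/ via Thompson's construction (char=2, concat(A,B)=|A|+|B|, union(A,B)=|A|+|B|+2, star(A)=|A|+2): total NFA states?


Syntax tree has 3 char leaf(s), 1 union(s), 0 star(s)
chars contribute 3×2 = 6; each union adds +2; each star adds +2
Total: 6 + 2 + 0 = 8 states


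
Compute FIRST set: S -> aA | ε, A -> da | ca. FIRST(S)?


Per alternative of S: FIRST(aA) = {a}; FIRST(ε) = {ε}
FIRST(S) = {a, ε}


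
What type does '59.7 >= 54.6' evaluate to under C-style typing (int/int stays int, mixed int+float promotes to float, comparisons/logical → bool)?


Operand types: float >= float
Rule: comparison yields bool
Result type: bool


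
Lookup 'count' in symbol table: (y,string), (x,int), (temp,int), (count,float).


Lookup 'count' → type float


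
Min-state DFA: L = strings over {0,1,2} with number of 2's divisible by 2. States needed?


Track (count of 2) mod 2: states 0..1, accept at 0
Minimal DFA: 2 states


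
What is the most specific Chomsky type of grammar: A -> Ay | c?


Left-linear: every RHS is a terminal or one nonterminal followed by a terminal
Classification: Type 3 (Regular)


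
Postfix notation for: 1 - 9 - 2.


Left to right (same or higher precedence on left)
Postfix: 1 9 - 2 -


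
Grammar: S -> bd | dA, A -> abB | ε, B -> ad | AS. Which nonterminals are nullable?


A nonterminal is nullable iff some alternative derives ε (directly, or every symbol in it is nullable)
Nullable: {A}


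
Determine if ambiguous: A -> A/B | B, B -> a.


precedence layered via separate nonterminal B: deterministic
Unambiguous


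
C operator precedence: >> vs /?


'/' is multiplicative (level 10); '>>' is shift (level 8)
Higher level binds tighter
'/' has higher precedence than '>>'


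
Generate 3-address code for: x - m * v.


Break into single-operator statements:
t1 = m * v
t2 = x - t1


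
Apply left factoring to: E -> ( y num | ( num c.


Common prefix: '('
Factored: E -> ( E', E' -> y num | num c


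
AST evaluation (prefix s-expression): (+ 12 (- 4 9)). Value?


Evaluate inner: (- 4 9) = -5
Evaluate root: (+ 12 -5) = 7
Result: 7


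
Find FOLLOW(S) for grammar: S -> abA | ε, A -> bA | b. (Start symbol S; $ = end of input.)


$ ∈ FOLLOW(S). For each A -> αBβ: add FIRST(β)\{ε} to FOLLOW(B); if β nullable, add FOLLOW(A).
FOLLOW(S) = {$}


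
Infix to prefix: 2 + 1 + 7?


left-to-right (same/higher precedence on left): tree is (+ (+ 2 1) 7)
Prefix: + + 2 1 7


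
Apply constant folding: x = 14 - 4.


14 - 4 = 10 at compile time
Optimized: x = 10


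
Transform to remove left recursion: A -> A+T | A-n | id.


Left-recursive alternatives: A+T, A-n; non-recursive: id
Introduce A': A -> idA', A' -> +TA' | -nA' | ε


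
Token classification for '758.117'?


Pattern: digits with a decimal point
Type: FLOAT_LITERAL


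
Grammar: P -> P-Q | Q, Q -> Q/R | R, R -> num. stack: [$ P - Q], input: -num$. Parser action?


handle 'P-Q' on top; lookahead ∈ FOLLOW(P) = {-, $}
Action: reduce (P -> P-Q)


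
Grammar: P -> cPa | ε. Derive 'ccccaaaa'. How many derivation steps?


Derivation: P => cPa => ccPaa => cccPaaa => ccccPaaaa => ccccaaaa
Steps: 5


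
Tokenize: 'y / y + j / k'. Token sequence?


Scan left to right, longest-match per lexeme
Tokens: ID(y), OP(/), ID(y), OP(+), ID(j), OP(/), ID(k)


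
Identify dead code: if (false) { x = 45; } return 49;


condition is constant false, so the whole block is unreachable
Dead: 'if (false) { x = 45; }'


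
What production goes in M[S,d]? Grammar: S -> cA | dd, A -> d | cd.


For [S, d]: 'd' ∈ FIRST(dd)
Entry: S -> dd


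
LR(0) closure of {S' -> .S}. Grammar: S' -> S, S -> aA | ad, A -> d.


Start: S' -> .S
For each item with dot before a nonterminal B, add B -> .γ for every B-production
Closure: [S' -> .S, S -> .aA, S -> .ad]


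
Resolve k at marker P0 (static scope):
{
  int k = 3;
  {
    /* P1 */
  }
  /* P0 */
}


k declared in the same block as P0
k = 3


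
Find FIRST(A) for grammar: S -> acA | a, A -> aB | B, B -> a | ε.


Per alternative of A: FIRST(aB) = {a}; FIRST(B) = {a, ε}
FIRST(A) = {a, ε}


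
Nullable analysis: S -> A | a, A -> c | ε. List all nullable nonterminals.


A nonterminal is nullable iff some alternative derives ε (directly, or every symbol in it is nullable)
Nullable: {A, S}


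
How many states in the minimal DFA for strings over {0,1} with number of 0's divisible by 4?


Track (count of 0) mod 4: states 0..3, accept at 0
Minimal DFA: 4 states


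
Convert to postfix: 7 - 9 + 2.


Left to right (same or higher precedence on left)
Postfix: 7 9 - 2 +


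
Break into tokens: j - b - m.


Scan left to right, longest-match per lexeme
Tokens: ID(j), OP(-), ID(b), OP(-), ID(m)


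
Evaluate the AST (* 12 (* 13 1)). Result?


Evaluate inner: (* 13 1) = 13
Evaluate root: (* 12 13) = 156
Result: 156


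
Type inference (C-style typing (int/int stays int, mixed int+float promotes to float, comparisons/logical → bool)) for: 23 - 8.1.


Operand types: int - float
Rule: mixed int/float promotes to float; int/int stays int
Result type: float


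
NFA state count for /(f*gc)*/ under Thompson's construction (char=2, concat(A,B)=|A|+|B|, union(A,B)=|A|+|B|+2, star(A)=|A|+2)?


Syntax tree has 3 char leaf(s), 0 union(s), 2 star(s)
chars contribute 3×2 = 6; each union adds +2; each star adds +2
Total: 6 + 0 + 4 = 10 states


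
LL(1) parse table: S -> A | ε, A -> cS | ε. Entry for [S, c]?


For [S, c]: 'c' ∈ FIRST(A)
Entry: S -> A


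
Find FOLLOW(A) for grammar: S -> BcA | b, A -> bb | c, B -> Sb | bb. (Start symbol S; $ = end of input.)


$ ∈ FOLLOW(S). For each A -> αBβ: add FIRST(β)\{ε} to FOLLOW(B); if β nullable, add FOLLOW(A).
FOLLOW(A) = {$, b}


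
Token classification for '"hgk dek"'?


Pattern: double-quoted sequence
Type: STRING_LITERAL


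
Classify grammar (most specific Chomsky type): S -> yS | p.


Right-linear: every RHS is a terminal or a terminal followed by one nonterminal
Classification: Type 3 (Regular)


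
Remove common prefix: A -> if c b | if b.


Common prefix: 'if'
Factored: A -> if A', A' -> c b | b


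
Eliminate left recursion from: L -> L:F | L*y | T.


Left-recursive alternatives: L:F, L*y; non-recursive: T
Introduce L': L -> TL', L' -> :FL' | *yL' | ε


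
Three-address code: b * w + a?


Break into single-operator statements:
t1 = b * w
t2 = t1 + a


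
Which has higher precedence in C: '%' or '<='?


'%' is multiplicative (level 10); '<=' is relational (level 7)
Higher level binds tighter
'%' has higher precedence than '<='


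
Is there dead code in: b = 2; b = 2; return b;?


first assignment to b is overwritten before any read
Dead: 'b = 2'


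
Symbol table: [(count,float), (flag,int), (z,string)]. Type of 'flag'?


Lookup 'flag' → type int


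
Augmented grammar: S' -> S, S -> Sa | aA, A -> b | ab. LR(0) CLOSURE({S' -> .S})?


Start: S' -> .S
For each item with dot before a nonterminal B, add B -> .γ for every B-production
Closure: [S' -> .S, S -> .Sa, S -> .aA]


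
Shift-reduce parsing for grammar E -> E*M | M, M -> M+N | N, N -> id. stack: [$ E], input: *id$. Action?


shift '*' to continue E -> E*M
Action: shift


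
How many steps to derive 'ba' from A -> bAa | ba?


Derivation: A => ba
Steps: 1


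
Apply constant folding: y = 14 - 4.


14 - 4 = 10 at compile time
Optimized: y = 10


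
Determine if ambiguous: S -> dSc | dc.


balanced d^n…c^n: each string has a unique parse
Unambiguous


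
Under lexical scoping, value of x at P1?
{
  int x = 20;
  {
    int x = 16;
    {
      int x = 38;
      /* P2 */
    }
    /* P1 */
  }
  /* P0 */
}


x declared in the same block as P1
x = 16


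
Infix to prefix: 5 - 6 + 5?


left-to-right (same/higher precedence on left): tree is (+ (- 5 6) 5)
Prefix: + - 5 6 5


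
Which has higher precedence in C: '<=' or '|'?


'<=' is relational (level 7); '|' is bitwise OR (level 3)
Higher level binds tighter
'<=' has higher precedence than '|'


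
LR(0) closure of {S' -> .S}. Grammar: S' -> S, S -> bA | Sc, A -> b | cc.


Start: S' -> .S
For each item with dot before a nonterminal B, add B -> .γ for every B-production
Closure: [S' -> .S, S -> .bA, S -> .Sc]


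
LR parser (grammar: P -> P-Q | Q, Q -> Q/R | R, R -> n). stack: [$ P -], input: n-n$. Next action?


no handle ('P-' is not any RHS); shift 'n'
Action: shift


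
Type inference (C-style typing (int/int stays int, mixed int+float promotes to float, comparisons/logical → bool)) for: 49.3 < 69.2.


Operand types: float < float
Rule: comparison yields bool
Result type: bool


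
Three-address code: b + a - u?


Break into single-operator statements:
t1 = b + a
t2 = t1 - u


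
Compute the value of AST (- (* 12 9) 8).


Evaluate inner: (* 12 9) = 108
Evaluate root: (- 108 8) = 100
Result: 100


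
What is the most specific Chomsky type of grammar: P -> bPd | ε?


Single nonterminal LHS, but b^n d^n is not regular
Classification: Type 2 (Context-Free)


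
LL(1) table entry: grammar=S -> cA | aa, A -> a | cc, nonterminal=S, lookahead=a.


For [S, a]: 'a' ∈ FIRST(aa)
Entry: S -> aa


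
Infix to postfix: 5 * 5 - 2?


Left to right (same or higher precedence on left)
Postfix: 5 5 * 2 -


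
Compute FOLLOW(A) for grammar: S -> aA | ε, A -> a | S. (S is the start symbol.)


$ ∈ FOLLOW(S). For each A -> αBβ: add FIRST(β)\{ε} to FOLLOW(B); if β nullable, add FOLLOW(A).
FOLLOW(A) = {$}


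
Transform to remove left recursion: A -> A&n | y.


Left-recursive alternatives: A&n; non-recursive: y
Introduce A': A -> yA', A' -> &nA' | ε


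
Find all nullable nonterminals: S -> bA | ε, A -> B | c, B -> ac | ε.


A nonterminal is nullable iff some alternative derives ε (directly, or every symbol in it is nullable)
Nullable: {A, B, S}


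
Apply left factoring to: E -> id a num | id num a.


Common prefix: 'id'
Factored: E -> id E', E' -> a num | num a


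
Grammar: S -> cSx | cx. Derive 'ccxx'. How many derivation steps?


Derivation: S => cSx => ccxx
Steps: 2


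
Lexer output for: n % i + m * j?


Scan left to right, longest-match per lexeme
Tokens: ID(n), OP(%), ID(i), OP(+), ID(m), OP(*), ID(j)


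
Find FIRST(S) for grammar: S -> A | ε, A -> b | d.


Per alternative of S: FIRST(A) = {b, d}; FIRST(ε) = {ε}
FIRST(S) = {b, d, ε}


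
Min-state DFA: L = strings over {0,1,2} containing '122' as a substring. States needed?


KMP-style automaton: 3 progress states + 1 absorbing accept = 4
Minimal DFA: 4 states


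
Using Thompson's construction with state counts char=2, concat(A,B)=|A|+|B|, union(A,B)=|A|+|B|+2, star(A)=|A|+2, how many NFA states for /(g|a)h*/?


Syntax tree has 3 char leaf(s), 1 union(s), 1 star(s)
chars contribute 3×2 = 6; each union adds +2; each star adds +2
Total: 6 + 2 + 2 = 10 states


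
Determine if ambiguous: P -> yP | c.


right-linear, alternatives start with distinct terminals 'y' vs 'c': unique leftmost derivation
Unambiguous


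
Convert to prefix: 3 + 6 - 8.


left-to-right (same/higher precedence on left): tree is (- (+ 3 6) 8)
Prefix: - + 3 6 8


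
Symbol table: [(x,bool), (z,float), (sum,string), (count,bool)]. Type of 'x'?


Lookup 'x' → type bool


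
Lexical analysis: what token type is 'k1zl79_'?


Pattern: letter/underscore followed by alphanumerics, not a keyword
Type: IDENTIFIER


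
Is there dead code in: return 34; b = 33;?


statement follows a return and is unreachable
Dead: 'b = 33'


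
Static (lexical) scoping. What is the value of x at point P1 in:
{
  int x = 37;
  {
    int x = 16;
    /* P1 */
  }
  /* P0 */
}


x declared in the same block as P1
x = 16


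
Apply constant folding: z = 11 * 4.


11 * 4 = 44 at compile time
Optimized: z = 44


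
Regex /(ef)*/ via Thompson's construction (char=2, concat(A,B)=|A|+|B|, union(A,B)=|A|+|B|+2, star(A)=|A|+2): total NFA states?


Syntax tree has 2 char leaf(s), 0 union(s), 1 star(s)
chars contribute 2×2 = 4; each union adds +2; each star adds +2
Total: 4 + 0 + 2 = 6 states


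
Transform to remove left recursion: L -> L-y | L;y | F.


Left-recursive alternatives: L-y, L;y; non-recursive: F
Introduce L': L -> FL', L' -> -yL' | ;yL' | ε


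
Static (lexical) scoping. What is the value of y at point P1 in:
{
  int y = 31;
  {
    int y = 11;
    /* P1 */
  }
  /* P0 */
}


y declared in the same block as P1
y = 11


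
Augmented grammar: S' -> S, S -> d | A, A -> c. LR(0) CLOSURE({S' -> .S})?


Start: S' -> .S
For each item with dot before a nonterminal B, add B -> .γ for every B-production
Closure: [S' -> .S, S -> .d, S -> .A, A -> .c]


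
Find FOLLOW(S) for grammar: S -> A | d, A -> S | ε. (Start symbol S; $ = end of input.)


$ ∈ FOLLOW(S). For each A -> αBβ: add FIRST(β)\{ε} to FOLLOW(B); if β nullable, add FOLLOW(A).
FOLLOW(S) = {$}


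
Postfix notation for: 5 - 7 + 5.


Left to right (same or higher precedence on left)
Postfix: 5 7 - 5 +


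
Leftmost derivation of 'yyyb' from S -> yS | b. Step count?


Derivation: S => yS => yyS => yyyS => yyyb
Steps: 4


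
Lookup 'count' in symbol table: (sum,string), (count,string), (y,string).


Lookup 'count' → type string


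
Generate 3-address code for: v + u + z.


Break into single-operator statements:
t1 = v + u
t2 = t1 + z


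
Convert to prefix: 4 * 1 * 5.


left-to-right (same/higher precedence on left): tree is (* (* 4 1) 5)
Prefix: * * 4 1 5


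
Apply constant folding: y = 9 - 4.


9 - 4 = 5 at compile time
Optimized: y = 5


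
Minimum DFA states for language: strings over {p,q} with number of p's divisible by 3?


Track (count of p) mod 3: states 0..2, accept at 0
Minimal DFA: 3 states


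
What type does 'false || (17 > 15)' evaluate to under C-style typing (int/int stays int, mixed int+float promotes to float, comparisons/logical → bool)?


Operand types: bool || bool
Rule: logical operators take bool operands and yield bool
Result type: bool


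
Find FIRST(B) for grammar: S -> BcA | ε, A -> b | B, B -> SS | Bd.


Per alternative of B: FIRST(SS) = {c, d, ε}; FIRST(Bd) = {c, d}
FIRST(B) = {c, d, ε}


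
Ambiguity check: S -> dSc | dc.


balanced d^n…c^n: each string has a unique parse
Unambiguous


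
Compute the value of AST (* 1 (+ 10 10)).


Evaluate inner: (+ 10 10) = 20
Evaluate root: (* 1 20) = 20
Result: 20


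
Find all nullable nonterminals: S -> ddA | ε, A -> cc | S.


A nonterminal is nullable iff some alternative derives ε (directly, or every symbol in it is nullable)
Nullable: {A, S}


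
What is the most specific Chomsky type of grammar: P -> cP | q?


Right-linear: every RHS is a terminal or a terminal followed by one nonterminal
Classification: Type 3 (Regular)


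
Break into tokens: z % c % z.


Scan left to right, longest-match per lexeme
Tokens: ID(z), OP(%), ID(c), OP(%), ID(z)


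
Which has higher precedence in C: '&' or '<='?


'<=' is relational (level 7); '&' is bitwise AND (level 5)
Higher level binds tighter
'<=' has higher precedence than '&'


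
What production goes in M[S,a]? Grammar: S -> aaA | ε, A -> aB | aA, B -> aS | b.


For [S, a]: 'a' ∈ FIRST(aaA)
Entry: S -> aaA


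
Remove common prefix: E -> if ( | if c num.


Common prefix: 'if'
Factored: E -> if E', E' -> ( | c num


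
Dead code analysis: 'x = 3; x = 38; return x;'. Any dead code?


first assignment to x is overwritten before any read
Dead: 'x = 3'


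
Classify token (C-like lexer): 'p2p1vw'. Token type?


Pattern: letter/underscore followed by alphanumerics, not a keyword
Type: IDENTIFIER


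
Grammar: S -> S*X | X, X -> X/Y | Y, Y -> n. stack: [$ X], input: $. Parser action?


lookahead ∉ {/} so X won't extend; reduce S -> X
Action: reduce (S -> X)


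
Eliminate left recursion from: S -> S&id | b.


Left-recursive alternatives: S&id; non-recursive: b
Introduce S': S -> bS', S' -> &idS' | ε


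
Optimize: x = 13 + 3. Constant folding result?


13 + 3 = 16 at compile time
Optimized: x = 16


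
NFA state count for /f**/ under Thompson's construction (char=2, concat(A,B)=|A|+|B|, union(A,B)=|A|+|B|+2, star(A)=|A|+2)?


Syntax tree has 1 char leaf(s), 0 union(s), 2 star(s)
chars contribute 1×2 = 2; each union adds +2; each star adds +2
Total: 2 + 0 + 4 = 6 states


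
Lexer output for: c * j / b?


Scan left to right, longest-match per lexeme
Tokens: ID(c), OP(*), ID(j), OP(/), ID(b)


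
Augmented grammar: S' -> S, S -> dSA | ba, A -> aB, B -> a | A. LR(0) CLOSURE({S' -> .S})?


Start: S' -> .S
For each item with dot before a nonterminal B, add B -> .γ for every B-production
Closure: [S' -> .S, S -> .dSA, S -> .ba]


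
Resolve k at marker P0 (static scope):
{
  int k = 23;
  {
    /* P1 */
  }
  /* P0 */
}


k declared in the same block as P0
k = 23


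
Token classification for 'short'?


Pattern: reserved word
Type: KEYWORD


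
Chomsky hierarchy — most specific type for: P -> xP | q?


Right-linear: every RHS is a terminal or a terminal followed by one nonterminal
Classification: Type 3 (Regular)


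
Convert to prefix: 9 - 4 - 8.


left-to-right (same/higher precedence on left): tree is (- (- 9 4) 8)
Prefix: - - 9 4 8


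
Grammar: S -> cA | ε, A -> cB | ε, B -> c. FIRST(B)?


Per alternative of B: FIRST(c) = {c}
FIRST(B) = {c}


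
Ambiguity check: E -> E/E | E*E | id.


'id/id*id' has two parse trees (no precedence encoded between / and *)
Ambiguous


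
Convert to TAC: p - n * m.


Break into single-operator statements:
t1 = n * m
t2 = p - t1


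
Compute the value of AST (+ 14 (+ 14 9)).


Evaluate inner: (+ 14 9) = 23
Evaluate root: (+ 14 23) = 37
Result: 37


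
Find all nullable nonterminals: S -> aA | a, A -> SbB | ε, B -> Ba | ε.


A nonterminal is nullable iff some alternative derives ε (directly, or every symbol in it is nullable)
Nullable: {A, B}


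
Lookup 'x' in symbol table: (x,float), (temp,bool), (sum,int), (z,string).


Lookup 'x' → type float


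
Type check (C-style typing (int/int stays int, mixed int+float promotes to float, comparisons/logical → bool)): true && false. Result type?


Operand types: bool && bool
Rule: logical operators take bool operands and yield bool
Result type: bool


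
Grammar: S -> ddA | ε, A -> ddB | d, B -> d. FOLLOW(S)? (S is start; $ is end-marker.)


$ ∈ FOLLOW(S). For each A -> αBβ: add FIRST(β)\{ε} to FOLLOW(B); if β nullable, add FOLLOW(A).
FOLLOW(S) = {$}


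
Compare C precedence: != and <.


'<' is relational (level 7); '!=' is equality (level 6)
Higher level binds tighter
'<' has higher precedence than '!='


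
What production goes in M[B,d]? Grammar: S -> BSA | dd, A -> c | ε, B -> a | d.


For [B, d]: 'd' ∈ FIRST(d)
Entry: B -> d


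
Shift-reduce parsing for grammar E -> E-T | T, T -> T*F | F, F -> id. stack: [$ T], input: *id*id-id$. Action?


shift '*' to continue T -> T*F
Action: shift


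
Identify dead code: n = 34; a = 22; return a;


n is assigned but never read
Dead: 'n = 34'


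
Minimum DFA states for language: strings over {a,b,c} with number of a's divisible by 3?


Track (count of a) mod 3: states 0..2, accept at 0
Minimal DFA: 3 states


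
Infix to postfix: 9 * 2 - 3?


Left to right (same or higher precedence on left)
Postfix: 9 2 * 3 -


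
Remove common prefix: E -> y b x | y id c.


Common prefix: 'y'
Factored: E -> y E', E' -> b x | id c


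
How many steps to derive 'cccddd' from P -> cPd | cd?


Derivation: P => cPd => ccPdd => cccddd
Steps: 3


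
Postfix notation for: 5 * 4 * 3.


Left to right (same or higher precedence on left)
Postfix: 5 4 * 3 *


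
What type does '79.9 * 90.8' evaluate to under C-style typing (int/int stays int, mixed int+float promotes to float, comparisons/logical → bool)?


Operand types: float * float
Rule: mixed int/float promotes to float; int/int stays int
Result type: float


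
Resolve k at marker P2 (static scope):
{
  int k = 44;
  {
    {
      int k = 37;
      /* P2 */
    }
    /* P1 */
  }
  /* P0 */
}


k declared in the same block as P2
k = 37


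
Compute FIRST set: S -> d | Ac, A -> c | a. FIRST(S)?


Per alternative of S: FIRST(d) = {d}; FIRST(Ac) = {a, c}
FIRST(S) = {a, c, d}


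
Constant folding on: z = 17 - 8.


17 - 8 = 9 at compile time
Optimized: z = 9


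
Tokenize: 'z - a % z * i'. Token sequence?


Scan left to right, longest-match per lexeme
Tokens: ID(z), OP(-), ID(a), OP(%), ID(z), OP(*), ID(i)


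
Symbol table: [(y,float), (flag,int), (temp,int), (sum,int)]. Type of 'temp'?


Lookup 'temp' → type int


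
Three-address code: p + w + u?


Break into single-operator statements:
t1 = p + w
t2 = t1 + u


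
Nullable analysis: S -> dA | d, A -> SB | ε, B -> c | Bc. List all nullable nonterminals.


A nonterminal is nullable iff some alternative derives ε (directly, or every symbol in it is nullable)
Nullable: {A}


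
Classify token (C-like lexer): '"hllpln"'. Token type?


Pattern: double-quoted sequence
Type: STRING_LITERAL


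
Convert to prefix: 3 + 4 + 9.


left-to-right (same/higher precedence on left): tree is (+ (+ 3 4) 9)
Prefix: + + 3 4 9


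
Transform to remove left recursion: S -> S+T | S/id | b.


Left-recursive alternatives: S+T, S/id; non-recursive: b
Introduce S': S -> bS', S' -> +TS' | /idS' | ε


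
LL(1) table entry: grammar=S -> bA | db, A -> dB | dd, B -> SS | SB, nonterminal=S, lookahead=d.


For [S, d]: 'd' ∈ FIRST(db)
Entry: S -> db


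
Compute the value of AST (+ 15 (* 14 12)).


Evaluate inner: (* 14 12) = 168
Evaluate root: (+ 15 168) = 183
Result: 183


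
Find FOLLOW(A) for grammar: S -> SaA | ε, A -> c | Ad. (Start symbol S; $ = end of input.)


$ ∈ FOLLOW(S). For each A -> αBβ: add FIRST(β)\{ε} to FOLLOW(B); if β nullable, add FOLLOW(A).
FOLLOW(A) = {$, a, d}


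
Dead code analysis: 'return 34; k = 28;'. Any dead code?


statement follows a return and is unreachable
Dead: 'k = 28'


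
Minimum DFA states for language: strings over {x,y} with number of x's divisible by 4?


Track (count of x) mod 4: states 0..3, accept at 0
Minimal DFA: 4 states


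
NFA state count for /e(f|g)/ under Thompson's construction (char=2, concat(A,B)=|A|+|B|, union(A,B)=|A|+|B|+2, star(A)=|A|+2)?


Syntax tree has 3 char leaf(s), 1 union(s), 0 star(s)
chars contribute 3×2 = 6; each union adds +2; each star adds +2
Total: 6 + 2 + 0 = 8 states


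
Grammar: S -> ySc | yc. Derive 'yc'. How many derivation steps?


Derivation: S => yc
Steps: 1


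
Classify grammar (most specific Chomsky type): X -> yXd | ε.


Single nonterminal LHS, but y^n d^n is not regular
Classification: Type 2 (Context-Free)


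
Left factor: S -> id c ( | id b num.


Common prefix: 'id'
Factored: S -> id S', S' -> c ( | b num


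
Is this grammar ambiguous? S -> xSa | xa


balanced x^n…a^n: each string has a unique parse
Unambiguous


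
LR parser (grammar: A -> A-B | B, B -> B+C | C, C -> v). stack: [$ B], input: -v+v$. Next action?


lookahead ∉ {+} so B won't extend; reduce A -> B
Action: reduce (A -> B)


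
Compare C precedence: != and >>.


'>>' is shift (level 8); '!=' is equality (level 6)
Higher level binds tighter
'>>' has higher precedence than '!='


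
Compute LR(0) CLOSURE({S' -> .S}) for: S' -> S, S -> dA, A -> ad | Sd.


Start: S' -> .S
For each item with dot before a nonterminal B, add B -> .γ for every B-production
Closure: [S' -> .S, S -> .dA]


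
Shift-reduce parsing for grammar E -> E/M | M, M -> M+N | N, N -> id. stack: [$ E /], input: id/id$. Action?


no handle ('E/' is not any RHS); shift 'id'
Action: shift


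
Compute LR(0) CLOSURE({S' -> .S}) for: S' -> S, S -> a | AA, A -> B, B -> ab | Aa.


Start: S' -> .S
For each item with dot before a nonterminal B, add B -> .γ for every B-production
Closure: [S' -> .S, S -> .a, S -> .AA, A -> .B, B -> .ab, B -> .Aa]


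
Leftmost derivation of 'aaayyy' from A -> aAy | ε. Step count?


Derivation: A => aAy => aaAyy => aaaAyyy => aaayyy
Steps: 4


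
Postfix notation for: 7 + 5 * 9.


* has higher precedence, evaluate 5*9 first
Postfix: 7 5 9 * +


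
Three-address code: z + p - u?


Break into single-operator statements:
t1 = z + p
t2 = t1 - u


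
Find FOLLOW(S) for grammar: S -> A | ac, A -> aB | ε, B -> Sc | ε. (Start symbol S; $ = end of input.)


$ ∈ FOLLOW(S). For each A -> αBβ: add FIRST(β)\{ε} to FOLLOW(B); if β nullable, add FOLLOW(A).
FOLLOW(S) = {$, c}


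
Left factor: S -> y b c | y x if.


Common prefix: 'y'
Factored: S -> y S', S' -> b c | x if


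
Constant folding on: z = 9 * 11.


9 * 11 = 99 at compile time
Optimized: z = 99


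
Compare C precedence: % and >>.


'%' is multiplicative (level 10); '>>' is shift (level 8)
Higher level binds tighter
'%' has higher precedence than '>>'


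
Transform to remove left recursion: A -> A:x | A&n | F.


Left-recursive alternatives: A:x, A&n; non-recursive: F
Introduce A': A -> FA', A' -> :xA' | &nA' | ε


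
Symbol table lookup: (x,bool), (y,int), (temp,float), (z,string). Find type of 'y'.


Lookup 'y' → type int


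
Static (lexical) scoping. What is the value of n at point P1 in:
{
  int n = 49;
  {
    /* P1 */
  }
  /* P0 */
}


P1's block does not declare n; resolves to the enclosing declaration at depth 0
n = 49


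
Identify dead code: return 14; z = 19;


statement follows a return and is unreachable
Dead: 'z = 19'


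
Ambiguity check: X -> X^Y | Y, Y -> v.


precedence layered via separate nonterminal Y: deterministic
Unambiguous


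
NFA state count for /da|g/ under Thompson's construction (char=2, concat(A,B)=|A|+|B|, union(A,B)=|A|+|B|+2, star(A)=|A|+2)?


Syntax tree has 3 char leaf(s), 1 union(s), 0 star(s)
chars contribute 3×2 = 6; each union adds +2; each star adds +2
Total: 6 + 2 + 0 = 8 states


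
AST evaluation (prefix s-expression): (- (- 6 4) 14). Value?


Evaluate inner: (- 6 4) = 2
Evaluate root: (- 2 14) = -12
Result: -12
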